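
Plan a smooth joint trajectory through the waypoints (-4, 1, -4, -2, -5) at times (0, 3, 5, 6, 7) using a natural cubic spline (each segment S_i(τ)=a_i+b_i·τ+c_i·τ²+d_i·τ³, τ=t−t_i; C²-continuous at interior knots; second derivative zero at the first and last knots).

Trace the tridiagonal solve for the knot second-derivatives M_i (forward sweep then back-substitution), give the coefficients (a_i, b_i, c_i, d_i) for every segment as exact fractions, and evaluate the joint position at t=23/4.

  seg 0: a=-4 b=4693/1284 c=0 d=-851/3852
  seg 1: a=1 b=-1483/642 c=-851/428 d=2431/2568
  seg 2: a=-4 b=352/321 c=395/107 d=-895/321
  seg 3: a=-2 b=37/321 c=-500/107 d=500/321
S(23/4) = -15595/6848

Δ: Δ0=5/3, Δ1=-5/2, Δ2=2, Δ3=-3
row 1: diag=10, rhs=-25; c'=1/5, d'=-5/2
row 2: denom=6−2·1/5=28/5; d'=(27−2·-5/2)/(28/5)=40/7
row 3: denom=4−1·5/28=107/28; d'=(-30−1·40/7)/(107/28)=-1000/107
back: M3=-1000/107
back: M2=40/7−5/28·-1000/107=790/107
back: M1=-5/2−1/5·790/107=-851/214
M: M0=0, M1=-851/214, M2=790/107, M3=-1000/107, M4=0
seg 0: a=-4, c=M0/2=0, d=(M1−M0)/(6·3)=-851/3852, b=Δ0−h0·(2M0+M1)/6=4693/1284
seg 1: a=1, c=M1/2=-851/428, d=(M2−M1)/(6·2)=2431/2568, b=Δ1−h1·(2M1+M2)/6=-1483/642
seg 2: a=-4, c=M2/2=395/107, d=(M3−M2)/(6·1)=-895/321, b=Δ2−h2·(2M2+M3)/6=352/321
seg 3: a=-2, c=M3/2=-500/107, d=(M4−M3)/(6·1)=500/321, b=Δ3−h3·(2M3+M4)/6=37/321
t_q=23/4 → seg 2, τ=3/4; S=-4+352/321·τ+395/107·τ²+-895/321·τ³=-15595/6848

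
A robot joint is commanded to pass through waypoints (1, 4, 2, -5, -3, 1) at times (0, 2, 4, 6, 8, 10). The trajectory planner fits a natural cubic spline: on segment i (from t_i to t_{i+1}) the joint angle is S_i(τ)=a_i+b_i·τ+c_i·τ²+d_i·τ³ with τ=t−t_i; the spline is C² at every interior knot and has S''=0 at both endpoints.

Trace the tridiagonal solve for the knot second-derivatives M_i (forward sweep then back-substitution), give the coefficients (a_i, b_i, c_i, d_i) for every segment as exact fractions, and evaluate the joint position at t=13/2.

  seg 0: a=1 b=21/11 c=0 d=-9/88
  seg 1: a=4 b=15/22 c=-27/44 d=-5/44
  seg 2: a=2 b=-69/22 c=-57/44 d=49/88
  seg 3: a=-5 b=-18/11 c=45/22 d=-4/11
  seg 4: a=-3 b=24/11 c=-3/22 d=1/44
S(13/2) = -471/88

Δ: Δ0=3/2, Δ1=-1, Δ2=-7/2, Δ3=1, Δ4=2
row 1: diag=8, rhs=-15; c'=1/4, d'=-15/8
row 2: denom=8−2·1/4=15/2; d'=(-15−2·-15/8)/(15/2)=-3/2
row 3: denom=8−2·4/15=112/15; d'=(27−2·-3/2)/(112/15)=225/56
row 4: denom=8−2·15/56=209/28; d'=(6−2·225/56)/(209/28)=-3/11
back: M4=-3/11
back: M3=225/56−15/56·-3/11=45/11
back: M2=-3/2−4/15·45/11=-57/22
back: M1=-15/8−1/4·-57/22=-27/22
M: M0=0, M1=-27/22, M2=-57/22, M3=45/11, M4=-3/11, M5=0
seg 0: a=1, c=M0/2=0, d=(M1−M0)/(6·2)=-9/88, b=Δ0−h0·(2M0+M1)/6=21/11
seg 1: a=4, c=M1/2=-27/44, d=(M2−M1)/(6·2)=-5/44, b=Δ1−h1·(2M1+M2)/6=15/22
seg 2: a=2, c=M2/2=-57/44, d=(M3−M2)/(6·2)=49/88, b=Δ2−h2·(2M2+M3)/6=-69/22
seg 3: a=-5, c=M3/2=45/22, d=(M4−M3)/(6·2)=-4/11, b=Δ3−h3·(2M3+M4)/6=-18/11
seg 4: a=-3, c=M4/2=-3/22, d=(M5−M4)/(6·2)=1/44, b=Δ4−h4·(2M4+M5)/6=24/11
t_q=13/2 → seg 3, τ=1/2; S=-5+-18/11·τ+45/22·τ²+-4/11·τ³=-471/88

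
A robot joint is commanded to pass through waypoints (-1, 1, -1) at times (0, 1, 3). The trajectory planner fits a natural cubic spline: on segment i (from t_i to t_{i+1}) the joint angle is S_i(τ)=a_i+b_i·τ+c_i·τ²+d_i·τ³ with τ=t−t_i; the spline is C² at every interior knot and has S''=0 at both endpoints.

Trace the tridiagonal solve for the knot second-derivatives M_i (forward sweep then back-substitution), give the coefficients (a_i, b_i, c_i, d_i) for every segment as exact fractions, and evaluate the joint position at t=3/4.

  seg 0: a=-1 b=5/2 c=0 d=-1/2
  seg 1: a=1 b=1 c=-3/2 d=1/4
S(3/4) = 85/128

Δ: Δ0=2, Δ1=-1
row 1: diag=6, rhs=-18; c'=1/3, d'=-3
back: M1=-3
M: M0=0, M1=-3, M2=0
seg 0: a=-1, c=M0/2=0, d=(M1−M0)/(6·1)=-1/2, b=Δ0−h0·(2M0+M1)/6=5/2
seg 1: a=1, c=M1/2=-3/2, d=(M2−M1)/(6·2)=1/4, b=Δ1−h1·(2M1+M2)/6=1
t_q=3/4 → seg 0, τ=3/4; S=-1+5/2·τ+0·τ²+-1/2·τ³=85/128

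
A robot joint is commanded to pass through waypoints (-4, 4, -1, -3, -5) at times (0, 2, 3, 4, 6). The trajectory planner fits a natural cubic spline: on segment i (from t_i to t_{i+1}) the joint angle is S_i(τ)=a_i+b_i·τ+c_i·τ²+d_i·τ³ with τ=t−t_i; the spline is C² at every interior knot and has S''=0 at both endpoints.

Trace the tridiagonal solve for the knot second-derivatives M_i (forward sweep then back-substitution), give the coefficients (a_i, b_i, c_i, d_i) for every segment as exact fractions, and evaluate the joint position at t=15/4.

Δ: Δ0=4, Δ1=-5, Δ2=-2, Δ3=-1
row 1: diag=6, rhs=-54; c'=1/6, d'=-9
row 2: denom=4−1·1/6=23/6; d'=(18−1·-9)/(23/6)=162/23
row 3: denom=6−1·6/23=132/23; d'=(6−1·162/23)/(132/23)=-2/11
back: M3=-2/11
back: M2=162/23−6/23·-2/11=78/11
back: M1=-9−1/6·78/11=-112/11
M: M0=0, M1=-112/11, M2=78/11, M3=-2/11, M4=0
seg 0: a=-4, c=M0/2=0, d=(M1−M0)/(6·2)=-28/33, b=Δ0−h0·(2M0+M1)/6=244/33
seg 1: a=4, c=M1/2=-56/11, d=(M2−M1)/(6·1)=95/33, b=Δ1−h1·(2M1+M2)/6=-92/33
seg 2: a=-1, c=M2/2=39/11, d=(M3−M2)/(6·1)=-40/33, b=Δ2−h2·(2M2+M3)/6=-13/3
seg 3: a=-3, c=M3/2=-1/11, d=(M4−M3)/(6·2)=1/66, b=Δ3−h3·(2M3+M4)/6=-29/33
t_q=15/4 → seg 2, τ=3/4; S=-1+-13/3·τ+39/11·τ²+-40/33·τ³=-487/176

  seg 0: a=-4 b=244/33 c=0 d=-28/33
  seg 1: a=4 b=-92/33 c=-56/11 d=95/33
  seg 2: a=-1 b=-13/3 c=39/11 d=-40/33
  seg 3: a=-3 b=-29/33 c=-1/11 d=1/66
S(15/4) = -487/176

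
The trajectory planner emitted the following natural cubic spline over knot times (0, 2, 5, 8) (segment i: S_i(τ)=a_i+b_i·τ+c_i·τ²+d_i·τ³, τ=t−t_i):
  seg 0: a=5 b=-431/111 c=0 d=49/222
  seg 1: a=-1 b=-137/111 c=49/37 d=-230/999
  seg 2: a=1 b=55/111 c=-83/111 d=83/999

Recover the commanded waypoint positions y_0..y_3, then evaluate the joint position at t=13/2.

y_0=5 y_1=-1 y_2=1 y_3=-2
S(13/2) = 101/296

y_0 = S_0(0) = a_0 = 5
y_1 = S_1(0) = a_1 = -1
y_2 = S_2(0) = a_2 = 1
y_3 = S_2(3) = -2
t_q=13/2 is in segment 2 (τ=3/2); S_2(τ)=101/296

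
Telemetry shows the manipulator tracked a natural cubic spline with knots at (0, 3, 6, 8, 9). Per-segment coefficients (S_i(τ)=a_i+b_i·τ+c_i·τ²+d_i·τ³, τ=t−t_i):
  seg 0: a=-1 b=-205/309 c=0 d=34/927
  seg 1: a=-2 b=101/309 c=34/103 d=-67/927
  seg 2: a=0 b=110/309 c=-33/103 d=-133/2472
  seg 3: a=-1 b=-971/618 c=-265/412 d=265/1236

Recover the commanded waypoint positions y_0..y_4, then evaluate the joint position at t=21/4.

y_0 = S_0(0) = a_0 = -1
y_1 = S_1(0) = a_1 = -2
y_2 = S_2(0) = a_2 = 0
y_3 = S_3(0) = a_3 = -1
y_4 = S_3(1) = -3
t_q=21/4 is in segment 1 (τ=9/4); S_1(τ)=-2747/6592

y_0=-1 y_1=-2 y_2=0 y_3=-1 y_4=-3
S(21/4) = -2747/6592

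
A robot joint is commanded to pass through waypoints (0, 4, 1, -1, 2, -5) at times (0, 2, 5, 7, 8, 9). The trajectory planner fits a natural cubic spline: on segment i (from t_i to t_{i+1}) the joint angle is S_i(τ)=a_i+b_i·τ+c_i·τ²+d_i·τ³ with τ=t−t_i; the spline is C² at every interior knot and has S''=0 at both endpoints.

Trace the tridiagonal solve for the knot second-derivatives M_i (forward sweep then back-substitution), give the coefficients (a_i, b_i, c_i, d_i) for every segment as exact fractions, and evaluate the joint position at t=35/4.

  seg 0: a=0 b=4838/1933 c=0 d=-243/1933
  seg 1: a=4 b=1922/1933 c=-1458/1933 d=173/5799
  seg 2: a=1 b=-5269/1933 c=-939/1933 d=2607/3866
  seg 3: a=-1 b=6617/1933 c=6882/1933 d=-7700/1933
  seg 4: a=2 b=-2719/1933 c=-16218/1933 d=5406/1933
S(35/4) = -160487/61856

Δ: Δ0=2, Δ1=-1, Δ2=-1, Δ3=3, Δ4=-7
row 1: diag=10, rhs=-18; c'=3/10, d'=-9/5
row 2: denom=10−3·3/10=91/10; d'=(0−3·-9/5)/(91/10)=54/91
row 3: denom=6−2·20/91=506/91; d'=(24−2·54/91)/(506/91)=1038/253
row 4: denom=4−1·91/506=1933/506; d'=(-60−1·1038/253)/(1933/506)=-32436/1933
back: M4=-32436/1933
back: M3=1038/253−91/506·-32436/1933=13764/1933
back: M2=54/91−20/91·13764/1933=-1878/1933
back: M1=-9/5−3/10·-1878/1933=-2916/1933
M: M0=0, M1=-2916/1933, M2=-1878/1933, M3=13764/1933, M4=-32436/1933, M5=0
seg 0: a=0, c=M0/2=0, d=(M1−M0)/(6·2)=-243/1933, b=Δ0−h0·(2M0+M1)/6=4838/1933
seg 1: a=4, c=M1/2=-1458/1933, d=(M2−M1)/(6·3)=173/5799, b=Δ1−h1·(2M1+M2)/6=1922/1933
seg 2: a=1, c=M2/2=-939/1933, d=(M3−M2)/(6·2)=2607/3866, b=Δ2−h2·(2M2+M3)/6=-5269/1933
seg 3: a=-1, c=M3/2=6882/1933, d=(M4−M3)/(6·1)=-7700/1933, b=Δ3−h3·(2M3+M4)/6=6617/1933
seg 4: a=2, c=M4/2=-16218/1933, d=(M5−M4)/(6·1)=5406/1933, b=Δ4−h4·(2M4+M5)/6=-2719/1933
t_q=35/4 → seg 4, τ=3/4; S=2+-2719/1933·τ+-16218/1933·τ²+5406/1933·τ³=-160487/61856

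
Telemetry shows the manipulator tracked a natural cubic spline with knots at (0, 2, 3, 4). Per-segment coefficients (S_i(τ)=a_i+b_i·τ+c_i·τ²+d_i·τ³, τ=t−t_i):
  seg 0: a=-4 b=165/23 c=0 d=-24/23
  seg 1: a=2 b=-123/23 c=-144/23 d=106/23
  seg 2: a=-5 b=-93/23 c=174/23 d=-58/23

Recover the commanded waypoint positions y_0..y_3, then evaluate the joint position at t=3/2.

y_0=-4 y_1=2 y_2=-5 y_3=-4
S(3/2) = 149/46

y_0 = S_0(0) = a_0 = -4
y_1 = S_1(0) = a_1 = 2
y_2 = S_2(0) = a_2 = -5
y_3 = S_2(1) = -4
t_q=3/2 is in segment 0 (τ=3/2); S_0(τ)=149/46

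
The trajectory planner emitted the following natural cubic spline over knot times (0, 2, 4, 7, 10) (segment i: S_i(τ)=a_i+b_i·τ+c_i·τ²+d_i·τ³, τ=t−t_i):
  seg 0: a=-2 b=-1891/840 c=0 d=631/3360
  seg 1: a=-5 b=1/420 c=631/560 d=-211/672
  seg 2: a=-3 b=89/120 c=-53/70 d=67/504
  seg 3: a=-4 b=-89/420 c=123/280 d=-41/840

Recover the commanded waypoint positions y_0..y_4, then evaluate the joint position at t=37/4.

y_0=-2 y_1=-5 y_2=-3 y_3=-4 y_4=-2
S(37/4) = -10067/3584

y_0 = S_0(0) = a_0 = -2
y_1 = S_1(0) = a_1 = -5
y_2 = S_2(0) = a_2 = -3
y_3 = S_3(0) = a_3 = -4
y_4 = S_3(3) = -2
t_q=37/4 is in segment 3 (τ=9/4); S_3(τ)=-10067/3584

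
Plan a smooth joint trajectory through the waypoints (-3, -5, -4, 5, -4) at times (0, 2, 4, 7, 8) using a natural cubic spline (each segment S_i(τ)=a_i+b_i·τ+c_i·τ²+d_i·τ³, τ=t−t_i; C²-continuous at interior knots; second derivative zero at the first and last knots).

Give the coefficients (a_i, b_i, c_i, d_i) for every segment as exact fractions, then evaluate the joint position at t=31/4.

  seg 0: a=-3 b=-525/536 c=0 d=-11/2144
  seg 1: a=-5 b=-279/268 c=-33/1072 d=859/2144
  seg 2: a=-4 b=1953/536 c=159/67 d=-1387/1608
  seg 3: a=5 b=-1449/268 c=-2889/536 d=963/536
S(31/4) = -45587/34304

Δ: Δ0=-1, Δ1=1/2, Δ2=3, Δ3=-9
row 1: diag=8, rhs=9; c'=1/4, d'=9/8
row 2: denom=10−2·1/4=19/2; d'=(15−2·9/8)/(19/2)=51/38
row 3: denom=8−3·6/19=134/19; d'=(-72−3·51/38)/(134/19)=-2889/268
back: M3=-2889/268
back: M2=51/38−6/19·-2889/268=318/67
back: M1=9/8−1/4·318/67=-33/536
M: M0=0, M1=-33/536, M2=318/67, M3=-2889/268, M4=0
seg 0: a=-3, c=M0/2=0, d=(M1−M0)/(6·2)=-11/2144, b=Δ0−h0·(2M0+M1)/6=-525/536
seg 1: a=-5, c=M1/2=-33/1072, d=(M2−M1)/(6·2)=859/2144, b=Δ1−h1·(2M1+M2)/6=-279/268
seg 2: a=-4, c=M2/2=159/67, d=(M3−M2)/(6·3)=-1387/1608, b=Δ2−h2·(2M2+M3)/6=1953/536
seg 3: a=5, c=M3/2=-2889/536, d=(M4−M3)/(6·1)=963/536, b=Δ3−h3·(2M3+M4)/6=-1449/268
t_q=31/4 → seg 3, τ=3/4; S=5+-1449/268·τ+-2889/536·τ²+963/536·τ³=-45587/34304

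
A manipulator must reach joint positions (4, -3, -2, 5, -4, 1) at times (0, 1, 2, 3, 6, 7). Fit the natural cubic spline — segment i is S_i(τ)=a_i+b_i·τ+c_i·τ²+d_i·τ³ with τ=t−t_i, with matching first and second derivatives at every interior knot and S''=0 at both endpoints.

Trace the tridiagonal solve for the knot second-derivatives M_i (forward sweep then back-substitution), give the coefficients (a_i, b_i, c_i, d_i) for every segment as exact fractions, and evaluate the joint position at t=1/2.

  seg 0: a=4 b=-6813/793 c=0 d=1262/793
  seg 1: a=-3 b=-3027/793 c=3786/793 d=34/793
  seg 2: a=-2 b=4647/793 c=3888/793 d=-2984/793
  seg 3: a=5 b=267/61 c=-5064/793 d=1038/793
  seg 4: a=-4 b=1113/793 c=4278/793 d=-1426/793
S(1/2) = -307/3172

Δ: Δ0=-7, Δ1=1, Δ2=7, Δ3=-3, Δ4=5
row 1: diag=4, rhs=48; c'=1/4, d'=12
row 2: denom=4−1·1/4=15/4; d'=(36−1·12)/(15/4)=32/5
row 3: denom=8−1·4/15=116/15; d'=(-60−1·32/5)/(116/15)=-249/29
row 4: denom=8−3·45/116=793/116; d'=(48−3·-249/29)/(793/116)=8556/793
back: M4=8556/793
back: M3=-249/29−45/116·8556/793=-10128/793
back: M2=32/5−4/15·-10128/793=7776/793
back: M1=12−1/4·7776/793=7572/793
M: M0=0, M1=7572/793, M2=7776/793, M3=-10128/793, M4=8556/793, M5=0
seg 0: a=4, c=M0/2=0, d=(M1−M0)/(6·1)=1262/793, b=Δ0−h0·(2M0+M1)/6=-6813/793
seg 1: a=-3, c=M1/2=3786/793, d=(M2−M1)/(6·1)=34/793, b=Δ1−h1·(2M1+M2)/6=-3027/793
seg 2: a=-2, c=M2/2=3888/793, d=(M3−M2)/(6·1)=-2984/793, b=Δ2−h2·(2M2+M3)/6=4647/793
seg 3: a=5, c=M3/2=-5064/793, d=(M4−M3)/(6·3)=1038/793, b=Δ3−h3·(2M3+M4)/6=267/61
seg 4: a=-4, c=M4/2=4278/793, d=(M5−M4)/(6·1)=-1426/793, b=Δ4−h4·(2M4+M5)/6=1113/793
t_q=1/2 → seg 0, τ=1/2; S=4+-6813/793·τ+0·τ²+1262/793·τ³=-307/3172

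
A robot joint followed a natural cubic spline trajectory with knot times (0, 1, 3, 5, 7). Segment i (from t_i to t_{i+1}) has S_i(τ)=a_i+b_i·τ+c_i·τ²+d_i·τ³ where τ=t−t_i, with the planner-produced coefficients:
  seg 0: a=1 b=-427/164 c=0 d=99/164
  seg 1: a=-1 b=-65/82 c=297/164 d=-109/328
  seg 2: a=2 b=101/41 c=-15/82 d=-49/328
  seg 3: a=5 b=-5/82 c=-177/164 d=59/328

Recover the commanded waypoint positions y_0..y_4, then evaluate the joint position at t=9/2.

y_0 = S_0(0) = a_0 = 1
y_1 = S_1(0) = a_1 = -1
y_2 = S_2(0) = a_2 = 2
y_3 = S_3(0) = a_3 = 5
y_4 = S_3(2) = 2
t_q=9/2 is in segment 2 (τ=3/2); S_2(τ)=12541/2624

y_0=1 y_1=-1 y_2=2 y_3=5 y_4=2
S(9/2) = 12541/2624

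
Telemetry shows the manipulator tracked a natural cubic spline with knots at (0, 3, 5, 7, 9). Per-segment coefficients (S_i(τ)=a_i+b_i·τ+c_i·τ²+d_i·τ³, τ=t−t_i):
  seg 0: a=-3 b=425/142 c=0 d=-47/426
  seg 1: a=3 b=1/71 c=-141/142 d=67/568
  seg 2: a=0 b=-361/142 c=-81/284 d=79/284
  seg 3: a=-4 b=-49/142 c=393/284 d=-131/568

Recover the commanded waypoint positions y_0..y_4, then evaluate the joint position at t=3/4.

y_0=-3 y_1=3 y_2=0 y_3=-4 y_4=-1
S(3/4) = -7287/9088

y_0 = S_0(0) = a_0 = -3
y_1 = S_1(0) = a_1 = 3
y_2 = S_2(0) = a_2 = 0
y_3 = S_3(0) = a_3 = -4
y_4 = S_3(2) = -1
t_q=3/4 is in segment 0 (τ=3/4); S_0(τ)=-7287/9088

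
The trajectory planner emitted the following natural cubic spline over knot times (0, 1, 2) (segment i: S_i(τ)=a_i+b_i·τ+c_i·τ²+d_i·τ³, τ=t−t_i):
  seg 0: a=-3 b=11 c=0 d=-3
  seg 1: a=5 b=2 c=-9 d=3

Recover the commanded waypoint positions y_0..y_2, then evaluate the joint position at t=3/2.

y_0=-3 y_1=5 y_2=1
S(3/2) = 33/8

y_0 = S_0(0) = a_0 = -3
y_1 = S_1(0) = a_1 = 5
y_2 = S_1(1) = 1
t_q=3/2 is in segment 1 (τ=1/2); S_1(τ)=33/8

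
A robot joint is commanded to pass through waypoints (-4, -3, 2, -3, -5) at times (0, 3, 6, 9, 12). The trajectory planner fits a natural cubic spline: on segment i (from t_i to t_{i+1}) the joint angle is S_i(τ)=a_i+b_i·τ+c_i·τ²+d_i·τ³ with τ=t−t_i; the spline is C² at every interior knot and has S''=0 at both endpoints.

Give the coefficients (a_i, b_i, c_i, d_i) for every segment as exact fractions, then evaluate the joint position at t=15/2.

Δ: Δ0=1/3, Δ1=5/3, Δ2=-5/3, Δ3=-2/3
row 1: diag=12, rhs=8; c'=1/4, d'=2/3
row 2: denom=12−3·1/4=45/4; d'=(-20−3·2/3)/(45/4)=-88/45
row 3: denom=12−3·4/15=56/5; d'=(6−3·-88/45)/(56/5)=89/84
back: M3=89/84
back: M2=-88/45−4/15·89/84=-47/21
back: M1=2/3−1/4·-47/21=103/84
M: M0=0, M1=103/84, M2=-47/21, M3=89/84, M4=0
seg 0: a=-4, c=M0/2=0, d=(M1−M0)/(6·3)=103/1512, b=Δ0−h0·(2M0+M1)/6=-47/168
seg 1: a=-3, c=M1/2=103/168, d=(M2−M1)/(6·3)=-97/504, b=Δ1−h1·(2M1+M2)/6=131/84
seg 2: a=2, c=M2/2=-47/42, d=(M3−M2)/(6·3)=277/1512, b=Δ2−h2·(2M2+M3)/6=1/24
seg 3: a=-3, c=M3/2=89/168, d=(M4−M3)/(6·3)=-89/1512, b=Δ3−h3·(2M3+M4)/6=-145/84
t_q=15/2 → seg 2, τ=3/2; S=2+1/24·τ+-47/42·τ²+277/1512·τ³=73/448

  seg 0: a=-4 b=-47/168 c=0 d=103/1512
  seg 1: a=-3 b=131/84 c=103/168 d=-97/504
  seg 2: a=2 b=1/24 c=-47/42 d=277/1512
  seg 3: a=-3 b=-145/84 c=89/168 d=-89/1512
S(15/2) = 73/448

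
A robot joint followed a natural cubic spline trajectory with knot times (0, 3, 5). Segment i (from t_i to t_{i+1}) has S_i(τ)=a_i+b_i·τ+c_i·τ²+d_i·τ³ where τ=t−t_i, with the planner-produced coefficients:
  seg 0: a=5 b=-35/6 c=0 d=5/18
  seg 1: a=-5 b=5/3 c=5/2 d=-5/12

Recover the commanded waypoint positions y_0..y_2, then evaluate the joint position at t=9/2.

y_0 = S_0(0) = a_0 = 5
y_1 = S_1(0) = a_1 = -5
y_2 = S_1(2) = 5
t_q=9/2 is in segment 1 (τ=3/2); S_1(τ)=55/32

y_0=5 y_1=-5 y_2=5
S(9/2) = 55/32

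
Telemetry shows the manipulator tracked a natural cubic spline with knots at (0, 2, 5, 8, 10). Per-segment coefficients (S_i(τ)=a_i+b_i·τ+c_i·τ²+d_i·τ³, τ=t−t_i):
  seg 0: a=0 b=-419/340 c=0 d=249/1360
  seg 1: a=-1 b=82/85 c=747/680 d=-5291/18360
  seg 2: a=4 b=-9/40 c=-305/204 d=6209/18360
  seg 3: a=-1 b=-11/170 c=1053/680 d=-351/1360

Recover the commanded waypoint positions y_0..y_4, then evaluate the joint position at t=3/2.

y_0 = S_0(0) = a_0 = 0
y_1 = S_1(0) = a_1 = -1
y_2 = S_2(0) = a_2 = 4
y_3 = S_3(0) = a_3 = -1
y_4 = S_3(2) = 3
t_q=3/2 is in segment 0 (τ=3/2); S_0(τ)=-13389/10880

y_0=0 y_1=-1 y_2=4 y_3=-1 y_4=3
S(3/2) = -13389/10880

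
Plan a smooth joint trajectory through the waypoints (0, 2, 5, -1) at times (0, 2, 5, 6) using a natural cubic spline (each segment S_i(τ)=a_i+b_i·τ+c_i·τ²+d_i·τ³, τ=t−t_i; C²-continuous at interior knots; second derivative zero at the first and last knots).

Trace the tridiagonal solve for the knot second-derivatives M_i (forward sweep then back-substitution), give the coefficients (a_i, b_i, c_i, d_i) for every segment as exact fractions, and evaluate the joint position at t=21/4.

Δ: Δ0=1, Δ1=1, Δ2=-6
row 1: diag=10, rhs=0; c'=3/10, d'=0
row 2: denom=8−3·3/10=71/10; d'=(-42−3·0)/(71/10)=-420/71
back: M2=-420/71
back: M1=0−3/10·-420/71=126/71
M: M0=0, M1=126/71, M2=-420/71, M3=0
seg 0: a=0, c=M0/2=0, d=(M1−M0)/(6·2)=21/142, b=Δ0−h0·(2M0+M1)/6=29/71
seg 1: a=2, c=M1/2=63/71, d=(M2−M1)/(6·3)=-91/213, b=Δ1−h1·(2M1+M2)/6=155/71
seg 2: a=5, c=M2/2=-210/71, d=(M3−M2)/(6·1)=70/71, b=Δ2−h2·(2M2+M3)/6=-286/71
t_q=21/4 → seg 2, τ=1/4; S=5+-286/71·τ+-210/71·τ²+70/71·τ³=8687/2272

  seg 0: a=0 b=29/71 c=0 d=21/142
  seg 1: a=2 b=155/71 c=63/71 d=-91/213
  seg 2: a=5 b=-286/71 c=-210/71 d=70/71
S(21/4) = 8687/2272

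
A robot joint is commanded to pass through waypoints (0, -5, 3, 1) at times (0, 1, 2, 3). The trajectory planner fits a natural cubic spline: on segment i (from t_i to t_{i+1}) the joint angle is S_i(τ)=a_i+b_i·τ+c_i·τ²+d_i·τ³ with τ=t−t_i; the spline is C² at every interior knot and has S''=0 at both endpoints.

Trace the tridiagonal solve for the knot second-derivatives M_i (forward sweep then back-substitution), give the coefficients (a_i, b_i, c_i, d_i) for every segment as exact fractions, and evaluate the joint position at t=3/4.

Δ: Δ0=-5, Δ1=8, Δ2=-2
row 1: diag=4, rhs=78; c'=1/4, d'=39/2
row 2: denom=4−1·1/4=15/4; d'=(-60−1·39/2)/(15/4)=-106/5
back: M2=-106/5
back: M1=39/2−1/4·-106/5=124/5
M: M0=0, M1=124/5, M2=-106/5, M3=0
seg 0: a=0, c=M0/2=0, d=(M1−M0)/(6·1)=62/15, b=Δ0−h0·(2M0+M1)/6=-137/15
seg 1: a=-5, c=M1/2=62/5, d=(M2−M1)/(6·1)=-23/3, b=Δ1−h1·(2M1+M2)/6=49/15
seg 2: a=3, c=M2/2=-53/5, d=(M3−M2)/(6·1)=53/15, b=Δ2−h2·(2M2+M3)/6=76/15
t_q=3/4 → seg 0, τ=3/4; S=0+-137/15·τ+0·τ²+62/15·τ³=-817/160

  seg 0: a=0 b=-137/15 c=0 d=62/15
  seg 1: a=-5 b=49/15 c=62/5 d=-23/3
  seg 2: a=3 b=76/15 c=-53/5 d=53/15
S(3/4) = -817/160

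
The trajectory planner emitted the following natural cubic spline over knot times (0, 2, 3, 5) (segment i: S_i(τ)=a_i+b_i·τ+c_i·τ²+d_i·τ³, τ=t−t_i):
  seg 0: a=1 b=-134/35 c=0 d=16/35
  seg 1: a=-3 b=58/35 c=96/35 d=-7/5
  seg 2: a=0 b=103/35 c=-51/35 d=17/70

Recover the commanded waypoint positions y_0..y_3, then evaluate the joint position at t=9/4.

y_0 = S_0(0) = a_0 = 1
y_1 = S_1(0) = a_1 = -3
y_2 = S_2(0) = a_2 = 0
y_3 = S_2(2) = 2
t_q=9/4 is in segment 1 (τ=1/4); S_1(τ)=-5457/2240

y_0=1 y_1=-3 y_2=0 y_3=2
S(9/4) = -5457/2240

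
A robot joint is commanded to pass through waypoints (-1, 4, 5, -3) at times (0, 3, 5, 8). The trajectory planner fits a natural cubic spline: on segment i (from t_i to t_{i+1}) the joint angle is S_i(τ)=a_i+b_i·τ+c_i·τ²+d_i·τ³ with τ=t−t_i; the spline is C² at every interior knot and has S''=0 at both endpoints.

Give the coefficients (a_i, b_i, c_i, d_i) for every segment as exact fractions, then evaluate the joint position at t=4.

  seg 0: a=-1 b=11/6 c=0 d=-1/54
  seg 1: a=4 b=4/3 c=-1/6 d=-1/8
  seg 2: a=5 b=-5/6 c=-11/12 d=11/108
S(4) = 121/24

Δ: Δ0=5/3, Δ1=1/2, Δ2=-8/3
row 1: diag=10, rhs=-7; c'=1/5, d'=-7/10
row 2: denom=10−2·1/5=48/5; d'=(-19−2·-7/10)/(48/5)=-11/6
back: M2=-11/6
back: M1=-7/10−1/5·-11/6=-1/3
M: M0=0, M1=-1/3, M2=-11/6, M3=0
seg 0: a=-1, c=M0/2=0, d=(M1−M0)/(6·3)=-1/54, b=Δ0−h0·(2M0+M1)/6=11/6
seg 1: a=4, c=M1/2=-1/6, d=(M2−M1)/(6·2)=-1/8, b=Δ1−h1·(2M1+M2)/6=4/3
seg 2: a=5, c=M2/2=-11/12, d=(M3−M2)/(6·3)=11/108, b=Δ2−h2·(2M2+M3)/6=-5/6
t_q=4 → seg 1, τ=1; S=4+4/3·τ+-1/6·τ²+-1/8·τ³=121/24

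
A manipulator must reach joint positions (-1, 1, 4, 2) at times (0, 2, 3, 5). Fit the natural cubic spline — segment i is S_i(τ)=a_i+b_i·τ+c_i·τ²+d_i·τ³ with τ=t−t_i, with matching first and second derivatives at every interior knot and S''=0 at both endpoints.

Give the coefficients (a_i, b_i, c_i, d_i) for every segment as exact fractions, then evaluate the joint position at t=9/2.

  seg 0: a=-1 b=3/35 c=0 d=8/35
  seg 1: a=1 b=99/35 c=48/35 d=-6/5
  seg 2: a=4 b=69/35 c=-78/35 d=13/35
S(9/2) = 179/56

Δ: Δ0=1, Δ1=3, Δ2=-1
row 1: diag=6, rhs=12; c'=1/6, d'=2
row 2: denom=6−1·1/6=35/6; d'=(-24−1·2)/(35/6)=-156/35
back: M2=-156/35
back: M1=2−1/6·-156/35=96/35
M: M0=0, M1=96/35, M2=-156/35, M3=0
seg 0: a=-1, c=M0/2=0, d=(M1−M0)/(6·2)=8/35, b=Δ0−h0·(2M0+M1)/6=3/35
seg 1: a=1, c=M1/2=48/35, d=(M2−M1)/(6·1)=-6/5, b=Δ1−h1·(2M1+M2)/6=99/35
seg 2: a=4, c=M2/2=-78/35, d=(M3−M2)/(6·2)=13/35, b=Δ2−h2·(2M2+M3)/6=69/35
t_q=9/2 → seg 2, τ=3/2; S=4+69/35·τ+-78/35·τ²+13/35·τ³=179/56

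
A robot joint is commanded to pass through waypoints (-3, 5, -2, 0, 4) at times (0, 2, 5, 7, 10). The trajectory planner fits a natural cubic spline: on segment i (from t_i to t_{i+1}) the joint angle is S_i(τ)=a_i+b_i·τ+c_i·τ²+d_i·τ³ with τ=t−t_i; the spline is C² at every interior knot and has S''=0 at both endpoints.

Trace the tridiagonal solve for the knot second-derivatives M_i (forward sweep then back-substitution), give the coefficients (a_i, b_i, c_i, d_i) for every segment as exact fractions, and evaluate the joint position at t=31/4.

Δ: Δ0=4, Δ1=-7/3, Δ2=1, Δ3=4/3
row 1: diag=10, rhs=-38; c'=3/10, d'=-19/5
row 2: denom=10−3·3/10=91/10; d'=(20−3·-19/5)/(91/10)=314/91
row 3: denom=10−2·20/91=870/91; d'=(2−2·314/91)/(870/91)=-223/435
back: M3=-223/435
back: M2=314/91−20/91·-223/435=310/87
back: M1=-19/5−3/10·310/87=-706/145
M: M0=0, M1=-706/145, M2=310/87, M3=-223/435, M4=0
seg 0: a=-3, c=M0/2=0, d=(M1−M0)/(6·2)=-353/870, b=Δ0−h0·(2M0+M1)/6=2446/435
seg 1: a=5, c=M1/2=-353/145, d=(M2−M1)/(6·3)=1834/3915, b=Δ1−h1·(2M1+M2)/6=328/435
seg 2: a=-2, c=M2/2=155/87, d=(M3−M2)/(6·2)=-197/580, b=Δ2−h2·(2M2+M3)/6=-524/435
seg 3: a=0, c=M3/2=-223/870, d=(M4−M3)/(6·3)=223/7830, b=Δ3−h3·(2M3+M4)/6=803/435
t_q=31/4 → seg 3, τ=3/4; S=0+803/435·τ+-223/870·τ²+223/7830·τ³=23243/18560

  seg 0: a=-3 b=2446/435 c=0 d=-353/870
  seg 1: a=5 b=328/435 c=-353/145 d=1834/3915
  seg 2: a=-2 b=-524/435 c=155/87 d=-197/580
  seg 3: a=0 b=803/435 c=-223/870 d=223/7830
S(31/4) = 23243/18560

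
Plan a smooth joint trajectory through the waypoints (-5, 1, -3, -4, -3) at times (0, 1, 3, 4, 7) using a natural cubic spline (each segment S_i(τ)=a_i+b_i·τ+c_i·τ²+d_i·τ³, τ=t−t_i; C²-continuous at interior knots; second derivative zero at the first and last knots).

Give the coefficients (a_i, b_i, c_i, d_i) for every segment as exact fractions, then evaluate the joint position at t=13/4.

  seg 0: a=-5 b=2834/375 c=0 d=-584/375
  seg 1: a=1 b=1082/375 c=-584/125 d=418/375
  seg 2: a=-3 b=-182/75 c=252/125 d=-221/375
  seg 3: a=-4 b=-61/375 c=31/125 d=-31/1125
S(13/4) = -27919/8000

Δ: Δ0=6, Δ1=-2, Δ2=-1, Δ3=1/3
row 1: diag=6, rhs=-48; c'=1/3, d'=-8
row 2: denom=6−2·1/3=16/3; d'=(6−2·-8)/(16/3)=33/8
row 3: denom=8−1·3/16=125/16; d'=(8−1·33/8)/(125/16)=62/125
back: M3=62/125
back: M2=33/8−3/16·62/125=504/125
back: M1=-8−1/3·504/125=-1168/125
M: M0=0, M1=-1168/125, M2=504/125, M3=62/125, M4=0
seg 0: a=-5, c=M0/2=0, d=(M1−M0)/(6·1)=-584/375, b=Δ0−h0·(2M0+M1)/6=2834/375
seg 1: a=1, c=M1/2=-584/125, d=(M2−M1)/(6·2)=418/375, b=Δ1−h1·(2M1+M2)/6=1082/375
seg 2: a=-3, c=M2/2=252/125, d=(M3−M2)/(6·1)=-221/375, b=Δ2−h2·(2M2+M3)/6=-182/75
seg 3: a=-4, c=M3/2=31/125, d=(M4−M3)/(6·3)=-31/1125, b=Δ3−h3·(2M3+M4)/6=-61/375
t_q=13/4 → seg 2, τ=1/4; S=-3+-182/75·τ+252/125·τ²+-221/375·τ³=-27919/8000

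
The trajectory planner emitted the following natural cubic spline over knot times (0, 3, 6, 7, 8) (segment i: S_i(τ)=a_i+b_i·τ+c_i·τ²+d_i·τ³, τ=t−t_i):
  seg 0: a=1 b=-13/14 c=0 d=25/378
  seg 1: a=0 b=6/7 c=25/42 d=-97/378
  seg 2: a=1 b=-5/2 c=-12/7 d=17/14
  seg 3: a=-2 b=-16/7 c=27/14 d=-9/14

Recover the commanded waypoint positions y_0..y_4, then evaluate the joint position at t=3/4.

y_0=1 y_1=0 y_2=1 y_3=-2 y_4=-3
S(3/4) = 297/896

y_0 = S_0(0) = a_0 = 1
y_1 = S_1(0) = a_1 = 0
y_2 = S_2(0) = a_2 = 1
y_3 = S_3(0) = a_3 = -2
y_4 = S_3(1) = -3
t_q=3/4 is in segment 0 (τ=3/4); S_0(τ)=297/896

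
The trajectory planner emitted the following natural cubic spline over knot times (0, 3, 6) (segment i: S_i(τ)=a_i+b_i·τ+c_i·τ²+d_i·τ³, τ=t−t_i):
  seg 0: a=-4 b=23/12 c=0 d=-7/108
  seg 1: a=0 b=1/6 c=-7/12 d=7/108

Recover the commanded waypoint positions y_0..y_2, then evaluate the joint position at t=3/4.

y_0=-4 y_1=0 y_2=-3
S(3/4) = -663/256

y_0 = S_0(0) = a_0 = -4
y_1 = S_1(0) = a_1 = 0
y_2 = S_1(3) = -3
t_q=3/4 is in segment 0 (τ=3/4); S_0(τ)=-663/256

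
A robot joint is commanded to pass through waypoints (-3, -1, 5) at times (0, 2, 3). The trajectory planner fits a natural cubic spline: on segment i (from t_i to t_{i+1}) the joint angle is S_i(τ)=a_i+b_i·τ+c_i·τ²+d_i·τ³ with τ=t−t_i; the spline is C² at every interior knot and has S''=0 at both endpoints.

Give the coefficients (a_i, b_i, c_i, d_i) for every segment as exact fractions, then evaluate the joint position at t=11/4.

Δ: Δ0=1, Δ1=6
row 1: diag=6, rhs=30; c'=1/6, d'=5
back: M1=5
M: M0=0, M1=5, M2=0
seg 0: a=-3, c=M0/2=0, d=(M1−M0)/(6·2)=5/12, b=Δ0−h0·(2M0+M1)/6=-2/3
seg 1: a=-1, c=M1/2=5/2, d=(M2−M1)/(6·1)=-5/6, b=Δ1−h1·(2M1+M2)/6=13/3
t_q=11/4 → seg 1, τ=3/4; S=-1+13/3·τ+5/2·τ²+-5/6·τ³=423/128

  seg 0: a=-3 b=-2/3 c=0 d=5/12
  seg 1: a=-1 b=13/3 c=5/2 d=-5/6
S(11/4) = 423/128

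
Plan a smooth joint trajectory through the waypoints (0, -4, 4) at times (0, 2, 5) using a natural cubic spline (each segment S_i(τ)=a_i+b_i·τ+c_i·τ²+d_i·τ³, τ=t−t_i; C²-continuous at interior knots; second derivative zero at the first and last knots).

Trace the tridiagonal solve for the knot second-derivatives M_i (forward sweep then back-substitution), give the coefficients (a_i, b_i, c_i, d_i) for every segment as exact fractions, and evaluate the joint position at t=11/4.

Δ: Δ0=-2, Δ1=8/3
row 1: diag=10, rhs=28; c'=3/10, d'=14/5
back: M1=14/5
M: M0=0, M1=14/5, M2=0
seg 0: a=0, c=M0/2=0, d=(M1−M0)/(6·2)=7/30, b=Δ0−h0·(2M0+M1)/6=-44/15
seg 1: a=-4, c=M1/2=7/5, d=(M2−M1)/(6·3)=-7/45, b=Δ1−h1·(2M1+M2)/6=-2/15
t_q=11/4 → seg 1, τ=3/4; S=-4+-2/15·τ+7/5·τ²+-7/45·τ³=-1081/320

  seg 0: a=0 b=-44/15 c=0 d=7/30
  seg 1: a=-4 b=-2/15 c=7/5 d=-7/45
S(11/4) = -1081/320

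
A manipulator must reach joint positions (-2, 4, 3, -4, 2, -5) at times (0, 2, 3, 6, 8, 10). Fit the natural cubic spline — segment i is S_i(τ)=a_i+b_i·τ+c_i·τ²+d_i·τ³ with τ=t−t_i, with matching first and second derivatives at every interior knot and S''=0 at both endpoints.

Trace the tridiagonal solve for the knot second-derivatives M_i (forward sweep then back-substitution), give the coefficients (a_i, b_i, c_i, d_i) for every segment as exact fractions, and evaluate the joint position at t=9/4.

Δ: Δ0=3, Δ1=-1, Δ2=-7/3, Δ3=3, Δ4=-7/2
row 1: diag=6, rhs=-24; c'=1/6, d'=-4
row 2: denom=8−1·1/6=47/6; d'=(-8−1·-4)/(47/6)=-24/47
row 3: denom=10−3·18/47=416/47; d'=(32−3·-24/47)/(416/47)=197/52
row 4: denom=8−2·47/208=785/104; d'=(-39−2·197/52)/(785/104)=-4844/785
back: M4=-4844/785
back: M3=197/52−47/208·-4844/785=8137/1570
back: M2=-24/47−18/47·8137/1570=-1959/785
back: M1=-4−1/6·-1959/785=-5627/1570
M: M0=0, M1=-5627/1570, M2=-1959/785, M3=8137/1570, M4=-4844/785, M5=0
seg 0: a=-2, c=M0/2=0, d=(M1−M0)/(6·2)=-5627/18840, b=Δ0−h0·(2M0+M1)/6=19757/4710
seg 1: a=4, c=M1/2=-5627/3140, d=(M2−M1)/(6·1)=1709/9420, b=Δ1−h1·(2M1+M2)/6=1438/2355
seg 2: a=3, c=M2/2=-1959/1570, d=(M3−M2)/(6·3)=2411/5652, b=Δ2−h2·(2M2+M3)/6=-22883/9420
seg 3: a=-4, c=M3/2=8137/3140, d=(M4−M3)/(6·2)=-3565/3768, b=Δ3−h3·(2M3+M4)/6=3772/2355
seg 4: a=2, c=M4/2=-2422/785, d=(M5−M4)/(6·2)=1211/2355, b=Δ4−h4·(2M4+M5)/6=2891/4710
t_q=9/4 → seg 1, τ=1/4; S=4+1438/2355·τ+-5627/3140·τ²+1709/9420·τ³=812579/200960

  seg 0: a=-2 b=19757/4710 c=0 d=-5627/18840
  seg 1: a=4 b=1438/2355 c=-5627/3140 d=1709/9420
  seg 2: a=3 b=-22883/9420 c=-1959/1570 d=2411/5652
  seg 3: a=-4 b=3772/2355 c=8137/3140 d=-3565/3768
  seg 4: a=2 b=2891/4710 c=-2422/785 d=1211/2355
S(9/4) = 812579/200960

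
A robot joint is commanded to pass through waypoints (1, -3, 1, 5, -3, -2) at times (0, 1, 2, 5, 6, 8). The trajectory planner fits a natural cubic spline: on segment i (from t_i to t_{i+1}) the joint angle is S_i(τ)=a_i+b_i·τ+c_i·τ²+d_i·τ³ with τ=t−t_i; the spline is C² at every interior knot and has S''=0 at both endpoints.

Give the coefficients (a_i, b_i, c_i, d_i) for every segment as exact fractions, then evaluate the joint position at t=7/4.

Δ: Δ0=-4, Δ1=4, Δ2=4/3, Δ3=-8, Δ4=1/2
row 1: diag=4, rhs=48; c'=1/4, d'=12
row 2: denom=8−1·1/4=31/4; d'=(-16−1·12)/(31/4)=-112/31
row 3: denom=8−3·12/31=212/31; d'=(-56−3·-112/31)/(212/31)=-350/53
row 4: denom=6−1·31/212=1241/212; d'=(51−1·-350/53)/(1241/212)=12212/1241
back: M4=12212/1241
back: M3=-350/53−31/212·12212/1241=-9981/1241
back: M2=-112/31−12/31·-9981/1241=-620/1241
back: M1=12−1/4·-620/1241=15047/1241
M: M0=0, M1=15047/1241, M2=-620/1241, M3=-9981/1241, M4=12212/1241, M5=0
seg 0: a=1, c=M0/2=0, d=(M1−M0)/(6·1)=15047/7446, b=Δ0−h0·(2M0+M1)/6=-44831/7446
seg 1: a=-3, c=M1/2=15047/2482, d=(M2−M1)/(6·1)=-15667/7446, b=Δ1−h1·(2M1+M2)/6=155/3723
seg 2: a=1, c=M2/2=-310/1241, d=(M3−M2)/(6·3)=-9361/22338, b=Δ2−h2·(2M2+M3)/6=43591/7446
seg 3: a=5, c=M3/2=-9981/2482, d=(M4−M3)/(6·1)=22193/7446, b=Δ3−h3·(2M3+M4)/6=-25909/3723
seg 4: a=-3, c=M4/2=6106/1241, d=(M5−M4)/(6·2)=-3053/3723, b=Δ4−h4·(2M4+M5)/6=-45125/7446
t_q=7/4 → seg 1, τ=3/4; S=-3+155/3723·τ+15047/2482·τ²+-15667/7446·τ³=-70895/158848

  seg 0: a=1 b=-44831/7446 c=0 d=15047/7446
  seg 1: a=-3 b=155/3723 c=15047/2482 d=-15667/7446
  seg 2: a=1 b=43591/7446 c=-310/1241 d=-9361/22338
  seg 3: a=5 b=-25909/3723 c=-9981/2482 d=22193/7446
  seg 4: a=-3 b=-45125/7446 c=6106/1241 d=-3053/3723
S(7/4) = -70895/158848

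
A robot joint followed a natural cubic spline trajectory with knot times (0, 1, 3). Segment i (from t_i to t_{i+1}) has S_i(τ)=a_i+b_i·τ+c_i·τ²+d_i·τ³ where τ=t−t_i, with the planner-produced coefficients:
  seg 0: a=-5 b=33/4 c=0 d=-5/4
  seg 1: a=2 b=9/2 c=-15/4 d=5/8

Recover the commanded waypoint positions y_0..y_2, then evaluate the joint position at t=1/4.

y_0 = S_0(0) = a_0 = -5
y_1 = S_1(0) = a_1 = 2
y_2 = S_1(2) = 1
t_q=1/4 is in segment 0 (τ=1/4); S_0(τ)=-757/256

y_0=-5 y_1=2 y_2=1
S(1/4) = -757/256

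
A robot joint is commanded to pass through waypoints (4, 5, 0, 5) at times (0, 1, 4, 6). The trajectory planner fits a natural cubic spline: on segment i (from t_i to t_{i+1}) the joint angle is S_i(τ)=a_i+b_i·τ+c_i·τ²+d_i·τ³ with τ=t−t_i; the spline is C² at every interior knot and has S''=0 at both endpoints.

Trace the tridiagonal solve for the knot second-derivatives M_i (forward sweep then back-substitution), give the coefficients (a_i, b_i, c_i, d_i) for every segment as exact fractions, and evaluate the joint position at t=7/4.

  seg 0: a=4 b=661/426 c=0 d=-235/426
  seg 1: a=5 b=-22/213 c=-235/142 d=161/426
  seg 2: a=0 b=73/426 c=124/71 d=-62/213
S(7/4) = 37725/9088

Δ: Δ0=1, Δ1=-5/3, Δ2=5/2
row 1: diag=8, rhs=-16; c'=3/8, d'=-2
row 2: denom=10−3·3/8=71/8; d'=(25−3·-2)/(71/8)=248/71
back: M2=248/71
back: M1=-2−3/8·248/71=-235/71
M: M0=0, M1=-235/71, M2=248/71, M3=0
seg 0: a=4, c=M0/2=0, d=(M1−M0)/(6·1)=-235/426, b=Δ0−h0·(2M0+M1)/6=661/426
seg 1: a=5, c=M1/2=-235/142, d=(M2−M1)/(6·3)=161/426, b=Δ1−h1·(2M1+M2)/6=-22/213
seg 2: a=0, c=M2/2=124/71, d=(M3−M2)/(6·2)=-62/213, b=Δ2−h2·(2M2+M3)/6=73/426
t_q=7/4 → seg 1, τ=3/4; S=5+-22/213·τ+-235/142·τ²+161/426·τ³=37725/9088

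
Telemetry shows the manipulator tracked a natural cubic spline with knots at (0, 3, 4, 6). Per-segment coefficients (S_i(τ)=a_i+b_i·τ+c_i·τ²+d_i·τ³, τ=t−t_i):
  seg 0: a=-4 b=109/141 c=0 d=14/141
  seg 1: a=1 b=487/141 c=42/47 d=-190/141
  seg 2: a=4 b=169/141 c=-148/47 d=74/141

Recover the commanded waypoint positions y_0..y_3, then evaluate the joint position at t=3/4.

y_0=-4 y_1=1 y_2=4 y_3=-2
S(3/4) = -5081/1504

y_0 = S_0(0) = a_0 = -4
y_1 = S_1(0) = a_1 = 1
y_2 = S_2(0) = a_2 = 4
y_3 = S_2(2) = -2
t_q=3/4 is in segment 0 (τ=3/4); S_0(τ)=-5081/1504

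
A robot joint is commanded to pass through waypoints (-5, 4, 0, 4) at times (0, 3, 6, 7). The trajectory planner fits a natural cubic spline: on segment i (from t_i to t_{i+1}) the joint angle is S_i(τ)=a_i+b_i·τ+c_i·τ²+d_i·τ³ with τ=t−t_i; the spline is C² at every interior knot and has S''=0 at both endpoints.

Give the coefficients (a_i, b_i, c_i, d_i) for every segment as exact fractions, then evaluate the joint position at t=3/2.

Δ: Δ0=3, Δ1=-4/3, Δ2=4
row 1: diag=12, rhs=-26; c'=1/4, d'=-13/6
row 2: denom=8−3·1/4=29/4; d'=(32−3·-13/6)/(29/4)=154/29
back: M2=154/29
back: M1=-13/6−1/4·154/29=-304/87
M: M0=0, M1=-304/87, M2=154/29, M3=0
seg 0: a=-5, c=M0/2=0, d=(M1−M0)/(6·3)=-152/783, b=Δ0−h0·(2M0+M1)/6=413/87
seg 1: a=4, c=M1/2=-152/87, d=(M2−M1)/(6·3)=383/783, b=Δ1−h1·(2M1+M2)/6=-43/87
seg 2: a=0, c=M2/2=77/29, d=(M3−M2)/(6·1)=-77/87, b=Δ2−h2·(2M2+M3)/6=194/87
t_q=3/2 → seg 0, τ=3/2; S=-5+413/87·τ+0·τ²+-152/783·τ³=85/58

  seg 0: a=-5 b=413/87 c=0 d=-152/783
  seg 1: a=4 b=-43/87 c=-152/87 d=383/783
  seg 2: a=0 b=194/87 c=77/29 d=-77/87
S(3/2) = 85/58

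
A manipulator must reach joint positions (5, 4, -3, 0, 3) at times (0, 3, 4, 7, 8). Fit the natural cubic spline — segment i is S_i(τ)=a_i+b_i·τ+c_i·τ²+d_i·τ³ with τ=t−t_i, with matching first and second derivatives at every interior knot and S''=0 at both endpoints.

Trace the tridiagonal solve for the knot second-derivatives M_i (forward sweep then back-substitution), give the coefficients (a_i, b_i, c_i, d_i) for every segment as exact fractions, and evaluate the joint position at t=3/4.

Δ: Δ0=-1/3, Δ1=-7, Δ2=1, Δ3=3
row 1: diag=8, rhs=-40; c'=1/8, d'=-5
row 2: denom=8−1·1/8=63/8; d'=(48−1·-5)/(63/8)=424/63
row 3: denom=8−3·8/21=48/7; d'=(12−3·424/63)/(48/7)=-43/36
back: M3=-43/36
back: M2=424/63−8/21·-43/36=194/27
back: M1=-5−1/8·194/27=-637/108
M: M0=0, M1=-637/108, M2=194/27, M3=-43/36, M4=0
seg 0: a=5, c=M0/2=0, d=(M1−M0)/(6·3)=-637/1944, b=Δ0−h0·(2M0+M1)/6=565/216
seg 1: a=4, c=M1/2=-637/216, d=(M2−M1)/(6·1)=157/72, b=Δ1−h1·(2M1+M2)/6=-673/108
seg 2: a=-3, c=M2/2=97/27, d=(M3−M2)/(6·3)=-905/1944, b=Δ2−h2·(2M2+M3)/6=-1207/216
seg 3: a=0, c=M3/2=-43/72, d=(M4−M3)/(6·1)=43/216, b=Δ3−h3·(2M3+M4)/6=367/108
t_q=3/4 → seg 0, τ=3/4; S=5+565/216·τ+0·τ²+-637/1944·τ³=10481/1536

  seg 0: a=5 b=565/216 c=0 d=-637/1944
  seg 1: a=4 b=-673/108 c=-637/216 d=157/72
  seg 2: a=-3 b=-1207/216 c=97/27 d=-905/1944
  seg 3: a=0 b=367/108 c=-43/72 d=43/216
S(3/4) = 10481/1536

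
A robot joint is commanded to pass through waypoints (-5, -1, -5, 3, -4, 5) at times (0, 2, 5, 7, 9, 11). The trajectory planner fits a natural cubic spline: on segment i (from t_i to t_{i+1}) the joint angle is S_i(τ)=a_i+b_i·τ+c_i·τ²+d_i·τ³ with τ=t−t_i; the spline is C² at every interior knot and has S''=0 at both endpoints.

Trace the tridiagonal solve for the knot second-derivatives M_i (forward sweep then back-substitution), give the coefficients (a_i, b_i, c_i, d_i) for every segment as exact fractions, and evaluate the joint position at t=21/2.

  seg 0: a=-5 b=12674/3855 c=0 d=-1241/3855
  seg 1: a=-1 b=-2218/3855 c=-2482/1285 d=6472/11565
  seg 2: a=-5 b=11354/3855 c=798/257 d=-9937/7710
  seg 3: a=3 b=-388/3855 c=-5947/1285 d=9031/6168
  seg 4: a=-4 b=-8039/7710 c=21367/5140 d=-21367/30840
S(21/2) = 23865/16448

Δ: Δ0=2, Δ1=-4/3, Δ2=4, Δ3=-7/2, Δ4=9/2
row 1: diag=10, rhs=-20; c'=3/10, d'=-2
row 2: denom=10−3·3/10=91/10; d'=(32−3·-2)/(91/10)=380/91
row 3: denom=8−2·20/91=688/91; d'=(-45−2·380/91)/(688/91)=-4855/688
row 4: denom=8−2·91/344=1285/172; d'=(48−2·-4855/688)/(1285/172)=21367/2570
back: M4=21367/2570
back: M3=-4855/688−91/344·21367/2570=-11894/1285
back: M2=380/91−20/91·-11894/1285=1596/257
back: M1=-2−3/10·1596/257=-4964/1285
M: M0=0, M1=-4964/1285, M2=1596/257, M3=-11894/1285, M4=21367/2570, M5=0
seg 0: a=-5, c=M0/2=0, d=(M1−M0)/(6·2)=-1241/3855, b=Δ0−h0·(2M0+M1)/6=12674/3855
seg 1: a=-1, c=M1/2=-2482/1285, d=(M2−M1)/(6·3)=6472/11565, b=Δ1−h1·(2M1+M2)/6=-2218/3855
seg 2: a=-5, c=M2/2=798/257, d=(M3−M2)/(6·2)=-9937/7710, b=Δ2−h2·(2M2+M3)/6=11354/3855
seg 3: a=3, c=M3/2=-5947/1285, d=(M4−M3)/(6·2)=9031/6168, b=Δ3−h3·(2M3+M4)/6=-388/3855
seg 4: a=-4, c=M4/2=21367/5140, d=(M5−M4)/(6·2)=-21367/30840, b=Δ4−h4·(2M4+M5)/6=-8039/7710
t_q=21/2 → seg 4, τ=3/2; S=-4+-8039/7710·τ+21367/5140·τ²+-21367/30840·τ³=23865/16448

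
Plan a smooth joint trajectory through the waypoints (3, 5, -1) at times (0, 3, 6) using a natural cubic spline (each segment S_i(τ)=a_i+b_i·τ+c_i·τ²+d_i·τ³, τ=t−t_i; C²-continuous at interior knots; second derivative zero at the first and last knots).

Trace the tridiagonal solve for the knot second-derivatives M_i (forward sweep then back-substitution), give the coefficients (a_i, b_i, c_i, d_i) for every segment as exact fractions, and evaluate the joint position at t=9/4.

Δ: Δ0=2/3, Δ1=-2
row 1: diag=12, rhs=-16; c'=1/4, d'=-4/3
back: M1=-4/3
M: M0=0, M1=-4/3, M2=0
seg 0: a=3, c=M0/2=0, d=(M1−M0)/(6·3)=-2/27, b=Δ0−h0·(2M0+M1)/6=4/3
seg 1: a=5, c=M1/2=-2/3, d=(M2−M1)/(6·3)=2/27, b=Δ1−h1·(2M1+M2)/6=-2/3
t_q=9/4 → seg 0, τ=9/4; S=3+4/3·τ+0·τ²+-2/27·τ³=165/32

  seg 0: a=3 b=4/3 c=0 d=-2/27
  seg 1: a=5 b=-2/3 c=-2/3 d=2/27
S(9/4) = 165/32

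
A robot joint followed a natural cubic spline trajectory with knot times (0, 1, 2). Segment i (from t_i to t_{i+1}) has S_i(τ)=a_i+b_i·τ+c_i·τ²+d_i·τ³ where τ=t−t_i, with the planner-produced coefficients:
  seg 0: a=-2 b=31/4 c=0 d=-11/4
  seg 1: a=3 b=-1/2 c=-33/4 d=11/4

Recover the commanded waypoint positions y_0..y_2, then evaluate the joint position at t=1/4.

y_0=-2 y_1=3 y_2=-3
S(1/4) = -27/256

y_0 = S_0(0) = a_0 = -2
y_1 = S_1(0) = a_1 = 3
y_2 = S_1(1) = -3
t_q=1/4 is in segment 0 (τ=1/4); S_0(τ)=-27/256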